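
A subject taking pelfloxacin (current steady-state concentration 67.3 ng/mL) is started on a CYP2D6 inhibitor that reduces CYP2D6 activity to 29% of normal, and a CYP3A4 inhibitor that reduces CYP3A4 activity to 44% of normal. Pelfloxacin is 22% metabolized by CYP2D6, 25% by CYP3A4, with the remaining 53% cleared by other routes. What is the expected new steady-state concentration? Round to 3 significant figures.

CYP2D6: 0.22 × 0.29 = 0.0638
CYP3A4: 0.25 × 0.44 = 0.11
Other: 0.53 (unchanged)
CL_new/CL_old = 0.0638 + 0.11 + 0.53 = 0.7038.
Dividing the baseline by the relative clearance: 67.3 / 0.7038 = 95.6 ng/mL.

95.6 ng/mL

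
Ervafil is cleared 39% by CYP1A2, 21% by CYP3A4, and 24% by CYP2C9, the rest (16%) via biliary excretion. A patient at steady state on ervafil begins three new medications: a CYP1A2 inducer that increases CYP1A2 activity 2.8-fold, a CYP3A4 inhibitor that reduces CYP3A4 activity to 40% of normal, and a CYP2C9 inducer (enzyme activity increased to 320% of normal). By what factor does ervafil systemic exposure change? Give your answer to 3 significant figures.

CYP1A2: 0.39 × 2.8 = 1.092
CYP3A4: 0.21 × 0.4 = 0.084
CYP2C9: 0.24 × 3.2 = 0.768
Other: 0.16 (unchanged)
New clearance relative to baseline: 1.092 + 0.084 + 0.768 + 0.16 = 2.104.
Net systemic exposure ratio = 1 / 2.104 = 0.475.

0.475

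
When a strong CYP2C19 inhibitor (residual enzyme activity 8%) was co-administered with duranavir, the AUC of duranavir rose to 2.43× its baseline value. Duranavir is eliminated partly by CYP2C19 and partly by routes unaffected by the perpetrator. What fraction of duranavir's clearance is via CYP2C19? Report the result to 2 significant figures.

Let fm be the CYP2C19 fraction. New clearance relative to baseline = fm × 0.08 + (1 − fm).
AUC ratio = 1 / (new CL fraction), so new CL fraction = 1 / 2.43 = 0.4115.
fm × 0.08 + 1 − fm = 0.4115  ⇒  fm × (0.08 − 1) = −0.5885  ⇒  fm = 0.64.

0.64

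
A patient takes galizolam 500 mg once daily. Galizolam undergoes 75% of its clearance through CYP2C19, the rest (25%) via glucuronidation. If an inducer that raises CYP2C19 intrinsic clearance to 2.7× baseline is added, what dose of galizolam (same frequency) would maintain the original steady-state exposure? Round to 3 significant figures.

1.14 × 10³ mg

The CYP2C19 pathway (75% of clearance) is boosted to 2.7× activity: 0.75 × 2.7 = 2.025.
The remaining 25% of clearance is unaffected.
New clearance relative to baseline: 2.025 + 0.25 = 2.275.
Css,avg = (dose rate)/CL, so holding Css fixed requires dose ∝ CL: 500 × 2.275 = 1.14 × 10³ mg.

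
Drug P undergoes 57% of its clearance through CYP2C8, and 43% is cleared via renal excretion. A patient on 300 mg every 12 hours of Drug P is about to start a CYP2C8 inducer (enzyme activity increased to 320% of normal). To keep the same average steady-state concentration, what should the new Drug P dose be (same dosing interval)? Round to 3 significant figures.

676 mg

The CYP2C8 pathway (57% of clearance) increases to 3.2× activity: 0.57 × 3.2 = 1.824.
Non-CYP routes (43%) are unchanged.
New clearance relative to baseline: 1.824 + 0.43 = 2.254.
Css,avg = (dose rate)/CL, so holding Css fixed requires dose ∝ CL: 300 × 2.254 = 676 mg.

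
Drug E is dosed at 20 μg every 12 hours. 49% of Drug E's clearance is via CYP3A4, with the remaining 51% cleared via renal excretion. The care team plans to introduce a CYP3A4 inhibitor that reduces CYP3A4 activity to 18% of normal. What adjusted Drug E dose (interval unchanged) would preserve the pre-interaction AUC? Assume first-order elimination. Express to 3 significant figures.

12.0 μg

The CYP3A4 pathway (49% of clearance) drops to 0.18× activity: 0.49 × 0.18 = 0.0882.
Non-CYP routes (51%) are unchanged.
Relative clearance = 0.0882 + 0.51 = 0.5982.
Css,avg = (dose rate)/CL, so holding Css fixed requires dose ∝ CL: 20 × 0.5982 = 12.0 μg.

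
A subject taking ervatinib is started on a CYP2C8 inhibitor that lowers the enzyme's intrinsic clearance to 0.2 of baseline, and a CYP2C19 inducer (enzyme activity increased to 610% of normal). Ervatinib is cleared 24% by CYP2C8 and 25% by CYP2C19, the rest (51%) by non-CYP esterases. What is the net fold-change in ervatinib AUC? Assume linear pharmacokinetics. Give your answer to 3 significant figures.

The CYP2C8 pathway (24% of clearance) drops to 0.2× activity: 0.24 × 0.2 = 0.048.
The CYP2C19 pathway (25% of clearance) increases to 6.1× activity: 0.25 × 6.1 = 1.525.
Non-CYP routes (51%) are unchanged.
Relative clearance = 0.048 + 1.525 + 0.51 = 2.083.
Because AUC varies inversely with clearance, the combined effect is 1 / 2.083 = 0.480.

0.480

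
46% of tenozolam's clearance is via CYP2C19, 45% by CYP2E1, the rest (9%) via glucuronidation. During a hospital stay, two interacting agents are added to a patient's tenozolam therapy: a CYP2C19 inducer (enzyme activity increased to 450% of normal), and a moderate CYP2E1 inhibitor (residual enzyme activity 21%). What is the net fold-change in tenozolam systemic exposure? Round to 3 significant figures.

The CYP2C19 pathway (46% of clearance) rises to 4.5× activity: 0.46 × 4.5 = 2.07.
The CYP2E1 pathway (45% of clearance) drops to 0.21× activity: 0.45 × 0.21 = 0.0945.
The remaining 9% of clearance is unaffected.
Relative clearance = 2.07 + 0.0945 + 0.09 = 2.2545.
Net systemic exposure ratio = 1 / 2.2545 = 0.444.

0.444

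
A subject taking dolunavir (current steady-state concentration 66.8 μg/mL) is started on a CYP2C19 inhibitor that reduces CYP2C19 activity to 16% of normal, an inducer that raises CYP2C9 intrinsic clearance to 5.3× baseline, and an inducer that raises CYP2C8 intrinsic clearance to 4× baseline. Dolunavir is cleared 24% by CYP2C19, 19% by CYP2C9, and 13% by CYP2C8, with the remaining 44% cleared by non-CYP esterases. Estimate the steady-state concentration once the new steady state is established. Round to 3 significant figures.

33.3 μg/mL

The CYP2C19 pathway (24% of clearance) drops to 0.16× activity: 0.24 × 0.16 = 0.0384.
The CYP2C9 pathway (19% of clearance) rises to 5.3× activity: 0.19 × 5.3 = 1.007.
The CYP2C8 pathway (13% of clearance) is boosted to 4× activity: 0.13 × 4 = 0.52.
The remaining 44% of clearance is unaffected.
Relative clearance = 0.0384 + 1.007 + 0.52 + 0.44 = 2.0054.
Dividing the baseline by the relative clearance: 66.8 / 2.0054 = 33.3 μg/mL.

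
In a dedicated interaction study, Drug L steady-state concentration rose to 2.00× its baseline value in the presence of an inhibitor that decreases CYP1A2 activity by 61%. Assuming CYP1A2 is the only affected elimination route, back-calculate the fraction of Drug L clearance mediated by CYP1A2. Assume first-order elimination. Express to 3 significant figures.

0.820

CL'/CL = 1 / 2.00 = 0.5
0.39·fm + (1 − fm) = 0.5
fm = (0.5 − 1) / (0.39 − 1) = 0.820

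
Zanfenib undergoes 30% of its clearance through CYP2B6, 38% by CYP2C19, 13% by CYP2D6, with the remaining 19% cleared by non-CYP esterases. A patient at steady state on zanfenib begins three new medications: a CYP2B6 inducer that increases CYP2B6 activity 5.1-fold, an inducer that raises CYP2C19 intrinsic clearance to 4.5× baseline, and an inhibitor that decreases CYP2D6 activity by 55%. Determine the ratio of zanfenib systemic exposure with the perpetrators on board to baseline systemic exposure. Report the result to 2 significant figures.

0.29

The CYP2B6 pathway (30% of clearance) increases to 5.1× activity: 0.3 × 5.1 = 1.53.
The CYP2C19 pathway (38% of clearance) increases to 4.5× activity: 0.38 × 4.5 = 1.71.
The CYP2D6 pathway (13% of clearance) is reduced to 0.45× activity: 0.13 × 0.45 = 0.0585.
The remaining 19% of clearance is unaffected.
CL_new/CL_old = 1.53 + 1.71 + 0.0585 + 0.19 = 3.4885.
Because systemic exposure varies inversely with clearance, the combined effect is 1 / 3.4885 = 0.29.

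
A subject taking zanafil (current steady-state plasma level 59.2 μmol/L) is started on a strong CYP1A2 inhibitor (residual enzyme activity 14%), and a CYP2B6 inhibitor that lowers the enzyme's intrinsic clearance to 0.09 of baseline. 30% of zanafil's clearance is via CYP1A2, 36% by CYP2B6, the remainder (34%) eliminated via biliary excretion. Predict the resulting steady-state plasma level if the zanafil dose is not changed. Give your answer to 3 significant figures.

The CYP1A2 pathway (30% of clearance) falls to 0.14× activity: 0.3 × 0.14 = 0.042.
The CYP2B6 pathway (36% of clearance) drops to 0.09× activity: 0.36 × 0.09 = 0.0324.
Non-CYP routes (34%) are unchanged.
Relative clearance = 0.042 + 0.0324 + 0.34 = 0.4144.
New steady-state plasma level = 59.2 / 0.4144 = 143 μmol/L (concentration scales inversely with clearance).

143 μmol/L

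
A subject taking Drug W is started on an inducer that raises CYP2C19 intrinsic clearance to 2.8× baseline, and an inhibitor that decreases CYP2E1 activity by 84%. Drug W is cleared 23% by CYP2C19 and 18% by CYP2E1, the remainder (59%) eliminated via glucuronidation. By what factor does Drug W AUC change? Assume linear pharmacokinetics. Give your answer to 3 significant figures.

The CYP2C19 pathway (23% of clearance) rises to 2.8× activity: 0.23 × 2.8 = 0.644.
The CYP2E1 pathway (18% of clearance) drops to 0.16× activity: 0.18 × 0.16 = 0.0288.
Non-CYP routes (59%) are unchanged.
New clearance relative to baseline: 0.644 + 0.0288 + 0.59 = 1.2628.
Because AUC varies inversely with clearance, the combined effect is 1 / 1.2628 = 0.792.

0.792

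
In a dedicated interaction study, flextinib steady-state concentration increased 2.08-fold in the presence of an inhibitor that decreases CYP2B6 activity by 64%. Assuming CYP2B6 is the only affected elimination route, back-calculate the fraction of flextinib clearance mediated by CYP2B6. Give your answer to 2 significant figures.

CL'/CL = 1 / 2.08 = 0.4808
0.36·fm + (1 − fm) = 0.4808
fm = (0.4808 − 1) / (0.36 − 1) = 0.81

0.81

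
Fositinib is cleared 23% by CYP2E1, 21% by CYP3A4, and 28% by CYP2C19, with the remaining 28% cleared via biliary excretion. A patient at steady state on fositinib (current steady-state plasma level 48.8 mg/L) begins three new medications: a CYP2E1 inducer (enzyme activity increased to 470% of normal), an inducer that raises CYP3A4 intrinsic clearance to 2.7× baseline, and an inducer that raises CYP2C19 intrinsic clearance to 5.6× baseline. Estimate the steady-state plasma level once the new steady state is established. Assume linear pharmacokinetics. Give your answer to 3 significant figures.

14.0 mg/L

The CYP2E1 pathway (23% of clearance) increases to 4.7× activity: 0.23 × 4.7 = 1.081.
The CYP3A4 pathway (21% of clearance) is boosted to 2.7× activity: 0.21 × 2.7 = 0.567.
The CYP2C19 pathway (28% of clearance) increases to 5.6× activity: 0.28 × 5.6 = 1.568.
The remaining 28% of clearance is unaffected.
New clearance relative to baseline: 1.081 + 0.567 + 1.568 + 0.28 = 3.496.
Steady-state plasma level ∝ 1/CL: new value = 48.8 / 3.496 = 14.0 mg/L.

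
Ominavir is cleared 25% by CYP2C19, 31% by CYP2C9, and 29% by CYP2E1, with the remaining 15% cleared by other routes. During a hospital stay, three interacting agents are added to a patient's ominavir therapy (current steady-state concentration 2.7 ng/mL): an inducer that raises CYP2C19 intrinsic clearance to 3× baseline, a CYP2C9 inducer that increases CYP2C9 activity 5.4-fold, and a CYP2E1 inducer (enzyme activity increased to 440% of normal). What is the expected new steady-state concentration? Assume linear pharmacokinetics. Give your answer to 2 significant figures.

0.70 ng/mL

CYP2C19: 0.25 × 3 = 0.75
CYP2C9: 0.31 × 5.4 = 1.674
CYP2E1: 0.29 × 4.4 = 1.276
Other: 0.15 (unchanged)
CL_new/CL_old = 0.75 + 1.674 + 1.276 + 0.15 = 3.85.
Steady-state concentration ∝ 1/CL: new value = 2.7 / 3.85 = 0.70 ng/mL.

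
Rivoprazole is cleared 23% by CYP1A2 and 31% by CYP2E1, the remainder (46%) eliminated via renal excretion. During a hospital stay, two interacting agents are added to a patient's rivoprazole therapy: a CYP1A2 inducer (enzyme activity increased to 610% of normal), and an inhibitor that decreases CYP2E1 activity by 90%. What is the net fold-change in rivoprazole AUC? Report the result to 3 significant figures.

CYP1A2: 0.23 × 6.1 = 1.403
CYP2E1: 0.31 × 0.1 = 0.031
Other: 0.46 (unchanged)
Relative clearance = 1.403 + 0.031 + 0.46 = 1.894.
Because AUC varies inversely with clearance, the combined effect is 1 / 1.894 = 0.528.

0.528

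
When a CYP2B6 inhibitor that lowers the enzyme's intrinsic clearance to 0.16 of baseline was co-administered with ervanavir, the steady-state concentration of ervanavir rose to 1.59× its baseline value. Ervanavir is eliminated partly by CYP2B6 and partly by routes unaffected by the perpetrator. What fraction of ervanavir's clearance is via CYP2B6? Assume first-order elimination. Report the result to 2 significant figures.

CL'/CL = 1 / 1.59 = 0.6289
0.16·fm + (1 − fm) = 0.6289
fm = (0.6289 − 1) / (0.16 − 1) = 0.44

0.44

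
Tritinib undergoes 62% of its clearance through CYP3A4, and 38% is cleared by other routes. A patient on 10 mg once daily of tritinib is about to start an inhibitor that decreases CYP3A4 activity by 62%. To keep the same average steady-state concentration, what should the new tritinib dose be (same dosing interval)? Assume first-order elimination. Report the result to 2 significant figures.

CYP3A4: 0.62 × 0.38 = 0.2356
Other: 0.38 (unchanged)
Relative clearance = 0.2356 + 0.38 = 0.6156.
Exposure is unchanged when dose changes in proportion to clearance. New dose = 10 mg × 0.6156 = 6.2 mg.

6.2 mg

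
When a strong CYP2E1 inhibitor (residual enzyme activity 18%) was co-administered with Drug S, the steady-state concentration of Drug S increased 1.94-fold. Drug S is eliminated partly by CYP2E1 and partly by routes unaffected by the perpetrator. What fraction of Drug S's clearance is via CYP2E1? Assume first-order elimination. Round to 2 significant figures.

Let fm be the CYP2E1 fraction. New clearance relative to baseline = fm × 0.18 + (1 − fm).
Steady-state concentration ratio = 1 / (new CL fraction), so new CL fraction = 1 / 1.94 = 0.5155.
fm × 0.18 + 1 − fm = 0.5155  ⇒  fm × (0.18 − 1) = −0.4845  ⇒  fm = 0.59.

0.59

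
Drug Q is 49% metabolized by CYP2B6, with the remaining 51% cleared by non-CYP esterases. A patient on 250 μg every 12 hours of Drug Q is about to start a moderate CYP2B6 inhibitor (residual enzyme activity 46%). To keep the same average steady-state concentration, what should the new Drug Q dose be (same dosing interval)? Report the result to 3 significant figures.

The CYP2B6 pathway (49% of clearance) falls to 0.46× activity: 0.49 × 0.46 = 0.2254.
Non-CYP routes (51%) are unchanged.
New clearance relative to baseline: 0.2254 + 0.51 = 0.7354.
Exposure is unchanged when dose changes in proportion to clearance. New dose = 250 μg × 0.7354 = 184 μg.

184 μg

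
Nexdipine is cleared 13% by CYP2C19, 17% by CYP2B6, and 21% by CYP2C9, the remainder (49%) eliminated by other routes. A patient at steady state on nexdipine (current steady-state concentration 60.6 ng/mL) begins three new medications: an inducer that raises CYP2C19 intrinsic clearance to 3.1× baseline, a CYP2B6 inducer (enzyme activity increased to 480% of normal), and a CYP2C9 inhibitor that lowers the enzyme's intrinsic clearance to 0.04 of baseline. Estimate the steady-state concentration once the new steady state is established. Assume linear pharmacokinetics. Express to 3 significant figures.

The CYP2C19 pathway (13% of clearance) rises to 3.1× activity: 0.13 × 3.1 = 0.403.
The CYP2B6 pathway (17% of clearance) is boosted to 4.8× activity: 0.17 × 4.8 = 0.816.
The CYP2C9 pathway (21% of clearance) falls to 0.04× activity: 0.21 × 0.04 = 0.0084.
Non-CYP routes (49%) are unchanged.
Relative clearance = 0.403 + 0.816 + 0.0084 + 0.49 = 1.7174.
Steady-state concentration ∝ 1/CL: new value = 60.6 / 1.7174 = 35.3 ng/mL.

35.3 ng/mL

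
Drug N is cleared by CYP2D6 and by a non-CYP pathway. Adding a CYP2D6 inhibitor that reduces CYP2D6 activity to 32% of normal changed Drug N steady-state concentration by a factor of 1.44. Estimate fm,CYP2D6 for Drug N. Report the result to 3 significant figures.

Let x = fm,CYP2D6. Because steady-state concentration ∝ 1/CL, relative clearance fell to 1/1.44 = 0.6944.
Setting x·0.32 + (1 − x) = 0.6944 and solving: x = (0.6944 − 1)/(0.32 − 1) = 0.449.

0.449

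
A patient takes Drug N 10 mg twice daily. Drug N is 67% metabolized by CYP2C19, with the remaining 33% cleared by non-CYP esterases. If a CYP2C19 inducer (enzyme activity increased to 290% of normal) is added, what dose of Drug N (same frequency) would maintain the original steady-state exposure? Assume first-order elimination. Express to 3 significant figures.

22.7 mg

CYP2C19: 0.67 × 2.9 = 1.943
Other: 0.33 (unchanged)
New clearance relative to baseline: 1.943 + 0.33 = 2.273.
Exposure is unchanged when dose changes in proportion to clearance. New dose = 10 mg × 2.273 = 22.7 mg.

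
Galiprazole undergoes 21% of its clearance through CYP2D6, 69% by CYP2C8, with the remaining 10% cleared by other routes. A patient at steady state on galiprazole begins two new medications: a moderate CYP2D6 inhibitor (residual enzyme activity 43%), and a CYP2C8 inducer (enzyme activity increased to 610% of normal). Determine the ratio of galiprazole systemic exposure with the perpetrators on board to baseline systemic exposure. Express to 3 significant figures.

The CYP2D6 pathway (21% of clearance) is reduced to 0.43× activity: 0.21 × 0.43 = 0.0903.
The CYP2C8 pathway (69% of clearance) rises to 6.1× activity: 0.69 × 6.1 = 4.209.
The remaining 10% of clearance is unaffected.
Relative clearance = 0.0903 + 4.209 + 0.1 = 4.3993.
Net systemic exposure ratio = 1 / 4.3993 = 0.227.

0.227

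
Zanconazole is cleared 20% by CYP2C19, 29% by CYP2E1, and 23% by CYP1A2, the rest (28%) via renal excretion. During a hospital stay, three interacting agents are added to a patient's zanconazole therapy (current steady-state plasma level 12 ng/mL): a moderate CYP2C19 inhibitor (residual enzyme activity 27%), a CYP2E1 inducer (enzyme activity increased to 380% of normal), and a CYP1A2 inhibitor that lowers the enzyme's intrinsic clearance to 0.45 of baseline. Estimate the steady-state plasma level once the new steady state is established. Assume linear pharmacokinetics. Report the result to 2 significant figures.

CYP2C19: 0.2 × 0.27 = 0.054
CYP2E1: 0.29 × 3.8 = 1.102
CYP1A2: 0.23 × 0.45 = 0.1035
Other: 0.28 (unchanged)
New clearance relative to baseline: 0.054 + 1.102 + 0.1035 + 0.28 = 1.5395.
Steady-state plasma level ∝ 1/CL: new value = 12 / 1.5395 = 7.8 ng/mL.

7.8 ng/mL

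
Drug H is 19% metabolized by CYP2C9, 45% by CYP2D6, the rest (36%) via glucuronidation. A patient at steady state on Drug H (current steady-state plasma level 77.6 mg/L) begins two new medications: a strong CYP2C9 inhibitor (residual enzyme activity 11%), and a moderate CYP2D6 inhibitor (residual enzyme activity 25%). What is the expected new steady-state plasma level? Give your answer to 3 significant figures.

The CYP2C9 pathway (19% of clearance) falls to 0.11× activity: 0.19 × 0.11 = 0.0209.
The CYP2D6 pathway (45% of clearance) is reduced to 0.25× activity: 0.45 × 0.25 = 0.1125.
Non-CYP routes (36%) are unchanged.
New clearance relative to baseline: 0.0209 + 0.1125 + 0.36 = 0.4934.
New steady-state plasma level = 77.6 / 0.4934 = 157 mg/L (concentration scales inversely with clearance).

157 mg/L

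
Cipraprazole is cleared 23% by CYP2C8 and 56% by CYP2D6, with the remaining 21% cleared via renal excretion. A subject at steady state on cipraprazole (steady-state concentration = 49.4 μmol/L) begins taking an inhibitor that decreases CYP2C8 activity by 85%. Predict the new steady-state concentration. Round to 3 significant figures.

The CYP2C8 pathway (23% of clearance) drops to 0.15× activity: 0.23 × 0.15 = 0.0345.
CYP2D6 (56%) and the residual 21% are unaffected.
New clearance relative to baseline: 0.0345 + 0.56 + 0.21 = 0.8045.
Steady-state concentration ∝ 1/CL, so new value = 49.4 / 0.8045 = 61.4 μmol/L.

61.4 μmol/L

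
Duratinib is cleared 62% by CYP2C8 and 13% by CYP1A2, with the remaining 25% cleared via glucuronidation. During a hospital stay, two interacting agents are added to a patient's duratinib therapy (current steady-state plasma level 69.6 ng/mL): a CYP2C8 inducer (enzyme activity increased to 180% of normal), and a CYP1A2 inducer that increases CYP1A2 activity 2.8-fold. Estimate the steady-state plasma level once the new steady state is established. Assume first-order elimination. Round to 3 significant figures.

The CYP2C8 pathway (62% of clearance) increases to 1.8× activity: 0.62 × 1.8 = 1.116.
The CYP1A2 pathway (13% of clearance) increases to 2.8× activity: 0.13 × 2.8 = 0.364.
The remaining 25% of clearance is unaffected.
New clearance relative to baseline: 1.116 + 0.364 + 0.25 = 1.73.
New steady-state plasma level = 69.6 / 1.73 = 40.2 ng/mL (concentration scales inversely with clearance).

40.2 ng/mL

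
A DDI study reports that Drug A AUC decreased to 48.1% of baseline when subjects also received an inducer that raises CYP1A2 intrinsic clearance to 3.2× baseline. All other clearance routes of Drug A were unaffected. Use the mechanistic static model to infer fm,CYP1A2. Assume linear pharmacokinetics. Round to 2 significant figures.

0.49

Let fm be the CYP1A2 fraction. New clearance relative to baseline = fm × 3.2 + (1 − fm).
AUC ratio = 1 / (new CL fraction), so new CL fraction = 1 / 0.481 = 2.079.
fm × 3.2 + 1 − fm = 2.079  ⇒  fm × (3.2 − 1) = 1.079  ⇒  fm = 0.49.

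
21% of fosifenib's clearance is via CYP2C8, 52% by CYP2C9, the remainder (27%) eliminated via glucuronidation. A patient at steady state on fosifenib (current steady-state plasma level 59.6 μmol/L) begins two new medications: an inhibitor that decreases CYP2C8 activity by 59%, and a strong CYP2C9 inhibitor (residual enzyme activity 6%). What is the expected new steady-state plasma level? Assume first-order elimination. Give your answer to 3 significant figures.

154 μmol/L

The CYP2C8 pathway (21% of clearance) is reduced to 0.41× activity: 0.21 × 0.41 = 0.0861.
The CYP2C9 pathway (52% of clearance) drops to 0.06× activity: 0.52 × 0.06 = 0.0312.
Non-CYP routes (27%) are unchanged.
CL_new/CL_old = 0.0861 + 0.0312 + 0.27 = 0.3873.
Dividing the baseline by the relative clearance: 59.6 / 0.3873 = 154 μmol/L.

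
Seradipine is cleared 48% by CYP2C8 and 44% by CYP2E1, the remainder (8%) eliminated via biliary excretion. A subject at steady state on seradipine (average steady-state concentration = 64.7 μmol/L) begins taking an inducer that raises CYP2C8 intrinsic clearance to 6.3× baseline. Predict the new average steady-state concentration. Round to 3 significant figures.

18.3 μmol/L

The CYP2C8 pathway (48% of clearance) increases to 6.3× activity: 0.48 × 6.3 = 3.024.
CYP2E1 (44%) and the residual 8% are unaffected.
CL_new/CL_old = 3.024 + 0.44 + 0.08 = 3.544.
With dosing unchanged, average steady-state concentration scales as 1/CL: 64.7 / 3.544 = 18.3 μmol/L.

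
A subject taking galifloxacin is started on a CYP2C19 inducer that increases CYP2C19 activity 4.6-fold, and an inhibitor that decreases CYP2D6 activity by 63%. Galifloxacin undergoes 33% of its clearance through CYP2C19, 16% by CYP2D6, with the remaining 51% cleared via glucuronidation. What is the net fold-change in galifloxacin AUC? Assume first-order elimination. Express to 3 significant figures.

The CYP2C19 pathway (33% of clearance) is boosted to 4.6× activity: 0.33 × 4.6 = 1.518.
The CYP2D6 pathway (16% of clearance) falls to 0.37× activity: 0.16 × 0.37 = 0.0592.
The remaining 51% of clearance is unaffected.
New clearance relative to baseline: 1.518 + 0.0592 + 0.51 = 2.0872.
Because AUC varies inversely with clearance, the combined effect is 1 / 2.0872 = 0.479.

0.479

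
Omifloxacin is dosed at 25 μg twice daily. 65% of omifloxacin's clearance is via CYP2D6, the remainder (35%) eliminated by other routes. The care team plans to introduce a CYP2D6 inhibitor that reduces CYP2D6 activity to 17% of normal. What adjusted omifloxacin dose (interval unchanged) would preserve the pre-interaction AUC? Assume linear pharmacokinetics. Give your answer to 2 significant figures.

12 μg

The CYP2D6 pathway (65% of clearance) drops to 0.17× activity: 0.65 × 0.17 = 0.1105.
The remaining 35% of clearance is unaffected.
Relative clearance = 0.1105 + 0.35 = 0.4605.
Css,avg = (dose rate)/CL, so holding Css fixed requires dose ∝ CL: 25 × 0.4605 = 12 μg.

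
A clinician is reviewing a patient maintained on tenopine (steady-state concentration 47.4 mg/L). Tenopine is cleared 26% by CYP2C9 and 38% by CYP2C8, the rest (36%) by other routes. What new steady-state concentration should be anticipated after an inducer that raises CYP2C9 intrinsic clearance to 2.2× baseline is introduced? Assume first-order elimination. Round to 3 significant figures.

36.1 mg/L

The CYP2C9 pathway (26% of clearance) is boosted to 2.2× activity: 0.26 × 2.2 = 0.572.
CYP2C8 (38%) and the residual 36% are unaffected.
New clearance relative to baseline: 0.572 + 0.38 + 0.36 = 1.312.
Steady-state concentration ∝ 1/CL, so new value = 47.4 / 1.312 = 36.1 mg/L.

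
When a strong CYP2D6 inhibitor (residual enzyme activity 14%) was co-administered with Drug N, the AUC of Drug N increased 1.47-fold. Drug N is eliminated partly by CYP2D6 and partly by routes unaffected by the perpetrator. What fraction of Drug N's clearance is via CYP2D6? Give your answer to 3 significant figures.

0.372

Write x for the fraction cleared via CYP2D6. The observed AUC change means clearance fell to 1/1.47 = 0.6803 of baseline.
Setting x·0.14 + (1 − x) = 0.6803 and solving: x = (0.6803 − 1)/(0.14 − 1) = 0.372.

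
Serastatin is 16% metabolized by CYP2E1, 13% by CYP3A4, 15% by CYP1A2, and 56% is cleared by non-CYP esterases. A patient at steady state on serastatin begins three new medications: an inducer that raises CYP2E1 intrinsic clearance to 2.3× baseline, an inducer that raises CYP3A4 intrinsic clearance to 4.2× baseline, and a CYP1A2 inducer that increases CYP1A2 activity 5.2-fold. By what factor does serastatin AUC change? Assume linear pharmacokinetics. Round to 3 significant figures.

0.444

The CYP2E1 pathway (16% of clearance) increases to 2.3× activity: 0.16 × 2.3 = 0.368.
The CYP3A4 pathway (13% of clearance) increases to 4.2× activity: 0.13 × 4.2 = 0.546.
The CYP1A2 pathway (15% of clearance) rises to 5.2× activity: 0.15 × 5.2 = 0.78.
Non-CYP routes (56%) are unchanged.
CL_new/CL_old = 0.368 + 0.546 + 0.78 + 0.56 = 2.254.
Net AUC ratio = 1 / 2.254 = 0.444.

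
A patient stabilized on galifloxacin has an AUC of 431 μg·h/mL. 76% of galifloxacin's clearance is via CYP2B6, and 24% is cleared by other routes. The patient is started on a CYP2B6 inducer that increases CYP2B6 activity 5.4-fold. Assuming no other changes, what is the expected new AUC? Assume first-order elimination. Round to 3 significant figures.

CYP2B6: 0.76 × 5.4 = 4.104
Other: 0.24 (unchanged)
CL_new/CL_old = 4.104 + 0.24 = 4.344.
AUC ∝ 1/CL, so new value = 431 / 4.344 = 99.2 μg·h/mL.

99.2 μg·h/mL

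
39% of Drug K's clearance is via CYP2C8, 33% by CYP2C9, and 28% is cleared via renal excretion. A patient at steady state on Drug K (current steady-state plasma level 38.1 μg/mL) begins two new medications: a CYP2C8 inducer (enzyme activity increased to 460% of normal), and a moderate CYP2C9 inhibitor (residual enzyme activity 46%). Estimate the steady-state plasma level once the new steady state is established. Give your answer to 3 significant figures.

17.1 μg/mL

CYP2C8: 0.39 × 4.6 = 1.794
CYP2C9: 0.33 × 0.46 = 0.1518
Other: 0.28 (unchanged)
Relative clearance = 1.794 + 0.1518 + 0.28 = 2.2258.
New steady-state plasma level = 38.1 / 2.2258 = 17.1 μg/mL (concentration scales inversely with clearance).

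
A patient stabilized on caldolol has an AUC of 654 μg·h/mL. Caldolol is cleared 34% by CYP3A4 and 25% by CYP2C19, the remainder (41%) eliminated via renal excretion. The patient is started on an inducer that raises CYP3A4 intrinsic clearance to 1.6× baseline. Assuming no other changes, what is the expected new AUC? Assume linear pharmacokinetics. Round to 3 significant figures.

543 μg·h/mL

The CYP3A4 pathway (34% of clearance) rises to 1.6× activity: 0.34 × 1.6 = 0.544.
CYP2C19 (25%) and the residual 41% are unaffected.
New clearance relative to baseline: 0.544 + 0.25 + 0.41 = 1.204.
With dosing unchanged, AUC scales as 1/CL: 654 / 1.204 = 543 μg·h/mL.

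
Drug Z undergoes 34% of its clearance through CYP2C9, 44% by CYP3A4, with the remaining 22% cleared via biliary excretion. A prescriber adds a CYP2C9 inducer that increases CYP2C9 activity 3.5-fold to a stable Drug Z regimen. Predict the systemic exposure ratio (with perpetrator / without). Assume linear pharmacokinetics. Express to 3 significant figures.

0.541

CYP2C9: 0.34 × 3.5 = 1.19
CYP3A4: 0.44 (unchanged)
Other: 0.22 (unchanged)
CL_new/CL_old = 1.19 + 0.44 + 0.22 = 1.85.
Systemic exposure ratio = CL_old/CL_new = 1 / 1.85 = 0.541.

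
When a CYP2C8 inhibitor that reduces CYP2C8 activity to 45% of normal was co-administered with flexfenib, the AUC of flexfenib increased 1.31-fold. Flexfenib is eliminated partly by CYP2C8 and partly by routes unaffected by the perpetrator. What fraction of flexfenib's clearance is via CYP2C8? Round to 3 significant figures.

0.430

Call the CYP2C8 fraction fm. After the interaction, CL_new/CL_old = fm × 0.45 + (1 − fm).
AUC ratio = 1 / (new CL fraction), so new CL fraction = 1 / 1.31 = 0.7634.
fm × 0.45 + 1 − fm = 0.7634  ⇒  fm × (0.45 − 1) = −0.2366  ⇒  fm = 0.430.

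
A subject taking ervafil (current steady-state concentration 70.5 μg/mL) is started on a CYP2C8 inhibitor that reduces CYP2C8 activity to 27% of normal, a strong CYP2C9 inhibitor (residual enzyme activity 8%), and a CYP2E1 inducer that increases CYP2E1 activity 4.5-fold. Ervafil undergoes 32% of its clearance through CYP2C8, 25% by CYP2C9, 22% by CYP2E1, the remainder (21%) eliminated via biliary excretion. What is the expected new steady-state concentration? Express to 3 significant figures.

CYP2C8: 0.32 × 0.27 = 0.0864
CYP2C9: 0.25 × 0.08 = 0.02
CYP2E1: 0.22 × 4.5 = 0.99
Other: 0.21 (unchanged)
CL_new/CL_old = 0.0864 + 0.02 + 0.99 + 0.21 = 1.3064.
Dividing the baseline by the relative clearance: 70.5 / 1.3064 = 54.0 μg/mL.

54.0 μg/mL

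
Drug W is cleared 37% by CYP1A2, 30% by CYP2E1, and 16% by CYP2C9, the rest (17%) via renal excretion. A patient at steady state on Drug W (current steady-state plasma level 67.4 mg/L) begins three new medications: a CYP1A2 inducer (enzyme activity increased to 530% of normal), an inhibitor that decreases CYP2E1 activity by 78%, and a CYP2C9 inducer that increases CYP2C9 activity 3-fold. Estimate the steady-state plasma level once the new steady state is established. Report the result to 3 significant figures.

25.2 mg/L

CYP1A2: 0.37 × 5.3 = 1.961
CYP2E1: 0.3 × 0.22 = 0.066
CYP2C9: 0.16 × 3 = 0.48
Other: 0.17 (unchanged)
CL_new/CL_old = 1.961 + 0.066 + 0.48 + 0.17 = 2.677.
Dividing the baseline by the relative clearance: 67.4 / 2.677 = 25.2 mg/L.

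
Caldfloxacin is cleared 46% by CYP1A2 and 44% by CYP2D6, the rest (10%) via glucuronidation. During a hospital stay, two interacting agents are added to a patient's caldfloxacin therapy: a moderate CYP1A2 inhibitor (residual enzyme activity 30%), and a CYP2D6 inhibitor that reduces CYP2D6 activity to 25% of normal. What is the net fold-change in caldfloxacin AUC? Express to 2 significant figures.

2.9

The CYP1A2 pathway (46% of clearance) is reduced to 0.3× activity: 0.46 × 0.3 = 0.138.
The CYP2D6 pathway (44% of clearance) is reduced to 0.25× activity: 0.44 × 0.25 = 0.11.
The remaining 10% of clearance is unaffected.
New clearance relative to baseline: 0.138 + 0.11 + 0.1 = 0.348.
Because AUC varies inversely with clearance, the combined effect is 1 / 0.348 = 2.9.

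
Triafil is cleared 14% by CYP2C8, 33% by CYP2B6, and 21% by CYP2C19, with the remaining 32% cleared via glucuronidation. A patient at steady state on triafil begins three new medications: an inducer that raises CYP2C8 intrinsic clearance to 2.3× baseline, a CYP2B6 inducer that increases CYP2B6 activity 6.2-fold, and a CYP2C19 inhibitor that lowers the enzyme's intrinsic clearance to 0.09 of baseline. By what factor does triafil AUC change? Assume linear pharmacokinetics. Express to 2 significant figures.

The CYP2C8 pathway (14% of clearance) increases to 2.3× activity: 0.14 × 2.3 = 0.322.
The CYP2B6 pathway (33% of clearance) rises to 6.2× activity: 0.33 × 6.2 = 2.046.
The CYP2C19 pathway (21% of clearance) falls to 0.09× activity: 0.21 × 0.09 = 0.0189.
The remaining 32% of clearance is unaffected.
CL_new/CL_old = 0.322 + 2.046 + 0.0189 + 0.32 = 2.7069.
Because AUC varies inversely with clearance, the combined effect is 1 / 2.7069 = 0.37.

0.37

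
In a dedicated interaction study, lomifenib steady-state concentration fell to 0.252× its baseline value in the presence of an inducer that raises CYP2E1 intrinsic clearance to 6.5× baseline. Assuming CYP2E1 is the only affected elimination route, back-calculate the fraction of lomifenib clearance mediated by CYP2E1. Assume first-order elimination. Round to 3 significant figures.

Call the CYP2E1 fraction fm. After the interaction, CL_new/CL_old = fm × 6.5 + (1 − fm).
Steady-state concentration ratio = 1 / (new CL fraction), so new CL fraction = 1 / 0.252 = 3.968.
fm × 6.5 + 1 − fm = 3.968  ⇒  fm × (6.5 − 1) = 2.968  ⇒  fm = 0.540.

0.540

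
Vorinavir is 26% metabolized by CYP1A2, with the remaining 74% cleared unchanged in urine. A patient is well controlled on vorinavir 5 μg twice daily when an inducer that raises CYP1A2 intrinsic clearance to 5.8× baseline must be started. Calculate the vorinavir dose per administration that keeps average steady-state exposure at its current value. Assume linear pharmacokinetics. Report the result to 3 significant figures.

The CYP1A2 pathway (26% of clearance) is boosted to 5.8× activity: 0.26 × 5.8 = 1.508.
The remaining 74% of clearance is unaffected.
Relative clearance = 1.508 + 0.74 = 2.248.
Exposure is unchanged when dose changes in proportion to clearance. New dose = 5 μg × 2.248 = 11.2 μg.

11.2 μg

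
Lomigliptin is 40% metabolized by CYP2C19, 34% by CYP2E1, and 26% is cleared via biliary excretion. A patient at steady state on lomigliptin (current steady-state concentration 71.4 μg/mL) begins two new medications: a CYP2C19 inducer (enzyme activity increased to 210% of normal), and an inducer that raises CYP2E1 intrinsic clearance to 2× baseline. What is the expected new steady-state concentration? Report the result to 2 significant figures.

The CYP2C19 pathway (40% of clearance) rises to 2.1× activity: 0.4 × 2.1 = 0.84.
The CYP2E1 pathway (34% of clearance) rises to 2× activity: 0.34 × 2 = 0.68.
Non-CYP routes (26%) are unchanged.
CL_new/CL_old = 0.84 + 0.68 + 0.26 = 1.78.
Dividing the baseline by the relative clearance: 71.4 / 1.78 = 40 μg/mL.

40 μg/mL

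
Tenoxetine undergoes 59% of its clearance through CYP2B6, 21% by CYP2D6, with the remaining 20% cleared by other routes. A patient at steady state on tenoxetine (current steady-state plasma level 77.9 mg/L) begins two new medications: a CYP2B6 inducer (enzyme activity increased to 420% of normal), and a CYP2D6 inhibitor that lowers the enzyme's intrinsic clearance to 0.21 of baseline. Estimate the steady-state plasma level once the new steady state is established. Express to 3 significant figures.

CYP2B6: 0.59 × 4.2 = 2.478
CYP2D6: 0.21 × 0.21 = 0.0441
Other: 0.2 (unchanged)
Relative clearance = 2.478 + 0.0441 + 0.2 = 2.7221.
New steady-state plasma level = 77.9 / 2.7221 = 28.6 mg/L (concentration scales inversely with clearance).

28.6 mg/L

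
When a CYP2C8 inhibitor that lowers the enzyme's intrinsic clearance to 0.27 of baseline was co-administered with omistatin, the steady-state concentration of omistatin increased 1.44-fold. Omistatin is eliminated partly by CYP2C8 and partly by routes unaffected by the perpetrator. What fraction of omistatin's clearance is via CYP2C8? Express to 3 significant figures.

0.419

CL'/CL = 1 / 1.44 = 0.6944
0.27·fm + (1 − fm) = 0.6944
fm = (0.6944 − 1) / (0.27 − 1) = 0.419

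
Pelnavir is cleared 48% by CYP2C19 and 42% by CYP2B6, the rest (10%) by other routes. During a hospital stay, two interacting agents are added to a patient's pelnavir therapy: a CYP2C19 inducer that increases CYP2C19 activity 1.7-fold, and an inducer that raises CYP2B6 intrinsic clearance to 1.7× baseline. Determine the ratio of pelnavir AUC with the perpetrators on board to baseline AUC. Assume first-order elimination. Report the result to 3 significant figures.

The CYP2C19 pathway (48% of clearance) increases to 1.7× activity: 0.48 × 1.7 = 0.816.
The CYP2B6 pathway (42% of clearance) rises to 1.7× activity: 0.42 × 1.7 = 0.714.
Non-CYP routes (10%) are unchanged.
CL_new/CL_old = 0.816 + 0.714 + 0.1 = 1.63.
Because AUC varies inversely with clearance, the combined effect is 1 / 1.63 = 0.613.

0.613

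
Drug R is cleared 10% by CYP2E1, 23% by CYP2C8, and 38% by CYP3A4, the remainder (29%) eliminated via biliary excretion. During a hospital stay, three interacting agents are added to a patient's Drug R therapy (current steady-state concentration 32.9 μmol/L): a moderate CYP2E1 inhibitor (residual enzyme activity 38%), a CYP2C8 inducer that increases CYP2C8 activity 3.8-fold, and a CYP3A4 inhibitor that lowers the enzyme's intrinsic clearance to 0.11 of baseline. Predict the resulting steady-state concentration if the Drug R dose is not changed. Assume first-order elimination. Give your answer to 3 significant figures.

26.5 μmol/L

CYP2E1: 0.1 × 0.38 = 0.038
CYP2C8: 0.23 × 3.8 = 0.874
CYP3A4: 0.38 × 0.11 = 0.0418
Other: 0.29 (unchanged)
CL_new/CL_old = 0.038 + 0.874 + 0.0418 + 0.29 = 1.2438.
Dividing the baseline by the relative clearance: 32.9 / 1.2438 = 26.5 μmol/L.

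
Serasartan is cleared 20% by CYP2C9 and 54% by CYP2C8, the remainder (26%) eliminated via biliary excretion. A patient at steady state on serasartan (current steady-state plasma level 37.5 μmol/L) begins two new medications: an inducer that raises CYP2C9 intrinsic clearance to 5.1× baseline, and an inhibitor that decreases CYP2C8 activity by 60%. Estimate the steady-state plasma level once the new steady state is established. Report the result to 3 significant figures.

CYP2C9: 0.2 × 5.1 = 1.02
CYP2C8: 0.54 × 0.4 = 0.216
Other: 0.26 (unchanged)
Relative clearance = 1.02 + 0.216 + 0.26 = 1.496.
New steady-state plasma level = 37.5 / 1.496 = 25.1 μmol/L (concentration scales inversely with clearance).

25.1 μmol/L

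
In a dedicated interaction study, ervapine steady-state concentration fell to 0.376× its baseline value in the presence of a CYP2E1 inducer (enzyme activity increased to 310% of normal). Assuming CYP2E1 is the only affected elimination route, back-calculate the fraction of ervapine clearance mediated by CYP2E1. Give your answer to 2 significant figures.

0.79

Call the CYP2E1 fraction fm. After the interaction, CL_new/CL_old = fm × 3.1 + (1 − fm).
Steady-state concentration ratio = 1 / (new CL fraction), so new CL fraction = 1 / 0.376 = 2.66.
fm × 3.1 + 1 − fm = 2.66  ⇒  fm × (3.1 − 1) = 1.66  ⇒  fm = 0.79.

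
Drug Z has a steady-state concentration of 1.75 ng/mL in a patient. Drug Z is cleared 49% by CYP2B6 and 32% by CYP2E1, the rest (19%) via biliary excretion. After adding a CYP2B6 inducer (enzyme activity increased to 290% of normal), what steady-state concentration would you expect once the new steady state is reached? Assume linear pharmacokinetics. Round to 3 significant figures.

0.906 ng/mL

The CYP2B6 pathway (49% of clearance) is boosted to 2.9× activity: 0.49 × 2.9 = 1.421.
CYP2E1 (32%) and the residual 19% are unaffected.
Relative clearance = 1.421 + 0.32 + 0.19 = 1.931.
New steady-state concentration = baseline ÷ relative clearance = 1.75 / 1.931 = 0.906 ng/mL.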